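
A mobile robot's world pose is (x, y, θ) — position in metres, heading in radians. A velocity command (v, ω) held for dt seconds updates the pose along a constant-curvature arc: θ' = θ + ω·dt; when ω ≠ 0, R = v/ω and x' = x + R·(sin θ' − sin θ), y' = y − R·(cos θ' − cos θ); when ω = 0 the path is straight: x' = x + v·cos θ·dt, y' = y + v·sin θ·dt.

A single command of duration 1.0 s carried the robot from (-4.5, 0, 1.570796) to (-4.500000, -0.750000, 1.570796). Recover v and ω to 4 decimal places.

v = -0.7500, ω = 0.0000

Δθ = 1.570796 − 1.570796 = 0.000000
ω = Δθ/dt = 0.000000/1.0 = 0.0000
ω = 0 → v = (Δx·cos θ + Δy·sin θ)/dt = -0.7500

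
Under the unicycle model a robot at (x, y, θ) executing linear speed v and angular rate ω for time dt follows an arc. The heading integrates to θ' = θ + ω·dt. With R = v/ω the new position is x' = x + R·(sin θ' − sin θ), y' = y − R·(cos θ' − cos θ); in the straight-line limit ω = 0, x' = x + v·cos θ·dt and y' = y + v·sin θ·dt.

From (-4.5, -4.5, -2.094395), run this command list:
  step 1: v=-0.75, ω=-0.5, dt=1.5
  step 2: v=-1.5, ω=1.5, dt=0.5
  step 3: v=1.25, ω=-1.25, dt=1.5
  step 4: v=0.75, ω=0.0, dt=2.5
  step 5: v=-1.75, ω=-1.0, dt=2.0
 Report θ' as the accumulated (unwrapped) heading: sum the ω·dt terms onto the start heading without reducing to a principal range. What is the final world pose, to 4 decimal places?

step 1: θ'=-2.8444 (R=1.5000) → pose (-3.6402, -3.8158, -2.8444)
step 2: θ'=-2.0944 (R=-1.0000) → pose (-3.0670, -3.3596, -2.0944)
step 3: θ'=-3.9694 (R=-1.0000) → pose (-4.6695, -3.5361, -3.9694)
step 4: θ'=-3.9694 (straight) → pose (-5.9379, -2.1553, -3.9694)
step 5: θ'=-5.9694 (R=1.7500) → pose (-6.6866, -5.0037, -5.9694)

(-6.6866, -5.0037, -5.9694)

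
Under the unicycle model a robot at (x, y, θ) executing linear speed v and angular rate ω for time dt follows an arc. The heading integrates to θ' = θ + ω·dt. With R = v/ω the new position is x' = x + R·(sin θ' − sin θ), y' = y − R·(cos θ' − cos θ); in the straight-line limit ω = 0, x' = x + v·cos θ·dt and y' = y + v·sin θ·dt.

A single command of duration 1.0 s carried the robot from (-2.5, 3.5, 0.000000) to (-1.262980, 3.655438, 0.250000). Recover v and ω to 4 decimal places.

v = 1.2500, ω = 0.2500

Δθ = 0.250000 − 0.000000 = 0.250000
ω = Δθ/dt = 0.250000/1.0 = 0.2500
R = Δx/(sin θ' − sin θ) = 5.0000
v = R·ω = 5.0000·0.2500 = 1.2500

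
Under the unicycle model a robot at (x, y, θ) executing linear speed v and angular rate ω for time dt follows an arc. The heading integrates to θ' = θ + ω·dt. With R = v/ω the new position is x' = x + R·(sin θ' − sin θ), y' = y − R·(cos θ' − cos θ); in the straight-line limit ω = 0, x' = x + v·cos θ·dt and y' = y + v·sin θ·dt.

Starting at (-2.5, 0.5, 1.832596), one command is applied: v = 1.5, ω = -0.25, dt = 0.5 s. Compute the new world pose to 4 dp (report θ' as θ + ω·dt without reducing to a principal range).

θ' = 1.8326 + -0.25·0.5 = 1.7076
R = v/ω = 1.5/-0.25 = -6.0000
x' = -2.5 + -6.0000·(sin 1.7076 − sin 1.8326) = -2.6484
y' = 0.5 − -6.0000·(cos 1.7076 − cos 1.8326) = 1.2347

(-2.6484, 1.2347, 1.7076)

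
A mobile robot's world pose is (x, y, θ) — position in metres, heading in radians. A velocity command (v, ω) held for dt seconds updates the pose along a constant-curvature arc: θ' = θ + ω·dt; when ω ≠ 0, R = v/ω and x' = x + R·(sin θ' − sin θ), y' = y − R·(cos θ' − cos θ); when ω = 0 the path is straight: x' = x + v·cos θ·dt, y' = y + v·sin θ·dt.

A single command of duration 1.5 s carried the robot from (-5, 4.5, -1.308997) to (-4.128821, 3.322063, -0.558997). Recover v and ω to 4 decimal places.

v = 1.0000, ω = 0.5000

Δθ = -0.558997 − -1.308997 = 0.750000
ω = Δθ/dt = 0.750000/1.5 = 0.5000
R = −Δy/(cos θ' − cos θ) = 2.0000
v = R·ω = 2.0000·0.5000 = 1.0000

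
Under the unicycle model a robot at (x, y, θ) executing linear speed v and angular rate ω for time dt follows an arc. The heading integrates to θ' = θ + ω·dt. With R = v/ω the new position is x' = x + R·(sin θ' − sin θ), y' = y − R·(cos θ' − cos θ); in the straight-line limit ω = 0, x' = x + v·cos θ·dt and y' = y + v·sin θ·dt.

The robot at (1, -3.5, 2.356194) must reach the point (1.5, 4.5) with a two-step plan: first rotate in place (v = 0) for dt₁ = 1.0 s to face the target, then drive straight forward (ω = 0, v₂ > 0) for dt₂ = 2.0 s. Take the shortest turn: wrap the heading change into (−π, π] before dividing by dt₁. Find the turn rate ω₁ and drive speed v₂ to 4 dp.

ω₁ = -0.8478, v₂ = 4.0078

heading to target = atan2(4.5−-3.5, 1.5−1) = 1.5084
Δθ = wrap(1.5084 − 2.3562) = -0.8478; ω₁ = Δθ/dt₁ = -0.8478
distance = √((1.5−1)² + (4.5−-3.5)²) = 8.0156; v₂ = distance/dt₂ = 4.0078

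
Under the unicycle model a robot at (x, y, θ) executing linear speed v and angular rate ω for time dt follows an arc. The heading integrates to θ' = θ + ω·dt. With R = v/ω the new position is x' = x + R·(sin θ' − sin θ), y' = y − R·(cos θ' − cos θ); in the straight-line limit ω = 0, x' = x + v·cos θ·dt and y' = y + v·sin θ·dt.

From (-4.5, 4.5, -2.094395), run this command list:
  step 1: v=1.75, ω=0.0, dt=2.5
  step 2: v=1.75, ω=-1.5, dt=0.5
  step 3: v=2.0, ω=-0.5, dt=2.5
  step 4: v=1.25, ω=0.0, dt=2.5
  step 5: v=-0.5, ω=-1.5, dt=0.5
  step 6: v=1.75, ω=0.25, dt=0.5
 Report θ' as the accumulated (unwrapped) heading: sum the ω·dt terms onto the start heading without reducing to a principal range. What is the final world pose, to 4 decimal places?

(-13.4789, 4.8683, -4.7194)

step 1: θ'=-2.0944 (straight) → pose (-6.6875, 0.7111, -2.0944)
step 2: θ'=-2.8444 (R=-1.1667) → pose (-7.3562, 0.1790, -2.8444)
step 3: θ'=-4.0944 (R=-4.0000) → pose (-11.7878, 1.6860, -4.0944)
step 4: θ'=-4.0944 (straight) → pose (-13.5984, 4.2330, -4.0944)
step 5: θ'=-4.8444 (R=0.3333) → pose (-13.5396, 3.9960, -4.8444)
step 6: θ'=-4.7194 (R=7.0000) → pose (-13.4789, 4.8683, -4.7194)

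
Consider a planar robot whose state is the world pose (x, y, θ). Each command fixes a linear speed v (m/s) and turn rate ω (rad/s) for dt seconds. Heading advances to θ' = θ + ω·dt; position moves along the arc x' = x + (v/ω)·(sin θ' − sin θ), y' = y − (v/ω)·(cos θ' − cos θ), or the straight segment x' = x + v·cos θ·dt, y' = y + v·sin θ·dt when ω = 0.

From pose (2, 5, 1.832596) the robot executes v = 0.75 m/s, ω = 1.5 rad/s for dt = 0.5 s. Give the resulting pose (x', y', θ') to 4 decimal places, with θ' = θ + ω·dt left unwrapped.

(1.7822, 5.2945, 2.5826)

θ' = 1.8326 + 1.5·0.5 = 2.5826
R = v/ω = 0.75/1.5 = 0.5000
x' = 2 + 0.5000·(sin 2.5826 − sin 1.8326) = 1.7822
y' = 5 − 0.5000·(cos 2.5826 − cos 1.8326) = 5.2945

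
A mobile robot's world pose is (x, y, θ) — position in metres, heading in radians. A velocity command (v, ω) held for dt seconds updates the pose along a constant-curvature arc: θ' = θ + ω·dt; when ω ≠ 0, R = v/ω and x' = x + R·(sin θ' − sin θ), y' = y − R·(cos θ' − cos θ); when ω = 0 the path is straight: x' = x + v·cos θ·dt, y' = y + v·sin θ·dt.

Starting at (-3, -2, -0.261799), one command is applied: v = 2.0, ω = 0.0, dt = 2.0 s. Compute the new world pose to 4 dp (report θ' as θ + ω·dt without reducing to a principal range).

θ' = -0.2618 + 0.0·2.0 = -0.2618
ω = 0 → straight: x' = -3 + 2.0·cos(-0.2618)·2.0 = 0.8637
y' = -2 + 2.0·sin(-0.2618)·2.0 = -3.0353

(0.8637, -3.0353, -0.2618)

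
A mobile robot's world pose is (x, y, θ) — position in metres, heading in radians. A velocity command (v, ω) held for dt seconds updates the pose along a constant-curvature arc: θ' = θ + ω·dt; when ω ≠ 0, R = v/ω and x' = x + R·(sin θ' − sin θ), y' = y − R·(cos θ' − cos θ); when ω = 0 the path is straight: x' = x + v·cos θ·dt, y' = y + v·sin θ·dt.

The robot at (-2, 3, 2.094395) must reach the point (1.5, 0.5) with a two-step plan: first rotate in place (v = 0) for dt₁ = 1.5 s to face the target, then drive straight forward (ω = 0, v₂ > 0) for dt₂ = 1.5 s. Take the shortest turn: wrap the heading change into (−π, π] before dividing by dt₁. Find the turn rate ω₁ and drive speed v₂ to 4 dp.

ω₁ = -1.8098, v₂ = 2.8674

heading to target = atan2(0.5−3, 1.5−-2) = -0.6202
Δθ = wrap(-0.6202 − 2.0944) = -2.7146; ω₁ = Δθ/dt₁ = -1.8098
distance = √((1.5−-2)² + (0.5−3)²) = 4.3012; v₂ = distance/dt₂ = 2.8674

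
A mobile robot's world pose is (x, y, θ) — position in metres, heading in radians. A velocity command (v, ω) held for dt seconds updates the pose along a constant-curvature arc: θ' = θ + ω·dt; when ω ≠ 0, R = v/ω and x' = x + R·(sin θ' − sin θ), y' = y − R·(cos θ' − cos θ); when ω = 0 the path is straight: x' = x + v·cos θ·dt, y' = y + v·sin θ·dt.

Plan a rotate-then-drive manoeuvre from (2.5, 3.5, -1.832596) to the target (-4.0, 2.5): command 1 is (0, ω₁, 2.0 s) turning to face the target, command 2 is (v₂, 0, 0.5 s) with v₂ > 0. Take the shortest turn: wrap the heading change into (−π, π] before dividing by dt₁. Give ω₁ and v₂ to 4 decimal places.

heading to target = atan2(2.5−3.5, -4−2.5) = -2.9889
Δθ = wrap(-2.9889 − -1.8326) = -1.1563; ω₁ = Δθ/dt₁ = -0.5782
distance = √((-4−2.5)² + (2.5−3.5)²) = 6.5765; v₂ = distance/dt₂ = 13.1529

ω₁ = -0.5782, v₂ = 13.1529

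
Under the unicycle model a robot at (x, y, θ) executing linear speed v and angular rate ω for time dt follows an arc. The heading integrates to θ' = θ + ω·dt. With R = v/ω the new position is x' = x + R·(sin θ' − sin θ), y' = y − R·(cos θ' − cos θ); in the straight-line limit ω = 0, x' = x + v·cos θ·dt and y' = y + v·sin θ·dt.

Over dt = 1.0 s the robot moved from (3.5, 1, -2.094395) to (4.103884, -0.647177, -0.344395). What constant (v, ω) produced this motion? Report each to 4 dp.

Δθ = -0.344395 − -2.094395 = 1.750000
ω = Δθ/dt = 1.750000/1.0 = 1.7500
R = −Δy/(cos θ' − cos θ) = 1.1429
v = R·ω = 1.1429·1.7500 = 2.0000

v = 2.0000, ω = 1.7500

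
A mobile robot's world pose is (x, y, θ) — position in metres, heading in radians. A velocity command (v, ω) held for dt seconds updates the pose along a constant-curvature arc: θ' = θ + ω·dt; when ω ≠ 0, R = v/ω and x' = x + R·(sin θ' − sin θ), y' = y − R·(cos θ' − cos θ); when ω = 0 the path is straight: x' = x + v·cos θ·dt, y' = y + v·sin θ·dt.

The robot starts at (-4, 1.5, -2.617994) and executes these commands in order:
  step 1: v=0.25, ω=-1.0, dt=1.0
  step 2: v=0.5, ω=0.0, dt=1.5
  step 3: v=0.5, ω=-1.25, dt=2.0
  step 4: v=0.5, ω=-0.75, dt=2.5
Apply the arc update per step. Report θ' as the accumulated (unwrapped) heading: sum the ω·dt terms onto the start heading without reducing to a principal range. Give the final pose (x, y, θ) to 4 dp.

step 1: θ'=-3.6180 (R=-0.2500) → pose (-4.2396, 1.4943, -3.6180)
step 2: θ'=-3.6180 (straight) → pose (-4.9061, 1.8383, -3.6180)
step 3: θ'=-6.1180 (R=-0.4000) → pose (-4.7885, 2.5883, -6.1180)
step 4: θ'=-7.9930 (R=-0.6667) → pose (-4.0186, 1.8383, -7.9930)

(-4.0186, 1.8383, -7.9930)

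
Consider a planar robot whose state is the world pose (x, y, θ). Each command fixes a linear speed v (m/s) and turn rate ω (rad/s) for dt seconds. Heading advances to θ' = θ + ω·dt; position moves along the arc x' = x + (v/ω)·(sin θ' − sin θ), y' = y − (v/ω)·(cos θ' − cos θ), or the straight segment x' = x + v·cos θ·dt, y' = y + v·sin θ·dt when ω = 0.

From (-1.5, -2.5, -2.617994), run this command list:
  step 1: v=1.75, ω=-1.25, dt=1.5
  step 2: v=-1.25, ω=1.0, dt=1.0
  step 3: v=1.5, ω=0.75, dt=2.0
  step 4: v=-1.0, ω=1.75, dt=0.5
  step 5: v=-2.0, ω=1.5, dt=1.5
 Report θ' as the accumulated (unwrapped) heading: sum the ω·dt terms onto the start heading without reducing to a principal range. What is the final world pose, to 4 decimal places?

step 1: θ'=-4.4930 (R=-1.4000) → pose (-3.5664, -1.5923, -4.4930)
step 2: θ'=-3.4930 (R=-1.2500) → pose (-2.7767, -2.4938, -3.4930)
step 3: θ'=-1.9930 (R=2.0000) → pose (-5.2895, -3.5521, -1.9930)
step 4: θ'=-1.1180 (R=-0.5714) → pose (-5.2969, -3.0679, -1.1180)
step 5: θ'=1.1320 (R=-1.3333) → pose (-7.7029, -3.0848, 1.1320)

(-7.7029, -3.0848, 1.1320)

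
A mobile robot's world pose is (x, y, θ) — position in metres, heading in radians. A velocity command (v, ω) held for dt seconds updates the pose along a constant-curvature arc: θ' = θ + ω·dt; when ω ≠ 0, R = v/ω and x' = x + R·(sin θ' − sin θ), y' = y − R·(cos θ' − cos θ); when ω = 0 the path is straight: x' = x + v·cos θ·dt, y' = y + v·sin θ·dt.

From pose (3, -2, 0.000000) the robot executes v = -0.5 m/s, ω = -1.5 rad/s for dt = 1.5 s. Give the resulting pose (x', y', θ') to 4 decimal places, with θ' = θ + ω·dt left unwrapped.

(2.7406, -1.4573, -2.2500)

θ' = 0.0000 + -1.5·1.5 = -2.2500
R = v/ω = -0.5/-1.5 = 0.3333
x' = 3 + 0.3333·(sin -2.2500 − sin 0.0000) = 2.7406
y' = -2 − 0.3333·(cos -2.2500 − cos 0.0000) = -1.4573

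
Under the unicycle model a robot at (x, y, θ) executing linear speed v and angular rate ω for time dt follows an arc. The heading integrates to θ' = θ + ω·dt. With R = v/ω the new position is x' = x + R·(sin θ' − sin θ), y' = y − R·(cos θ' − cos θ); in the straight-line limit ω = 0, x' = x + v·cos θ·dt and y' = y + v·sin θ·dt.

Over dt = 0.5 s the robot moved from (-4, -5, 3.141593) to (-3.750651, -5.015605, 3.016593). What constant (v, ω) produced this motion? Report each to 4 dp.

Δθ = 3.016593 − 3.141593 = -0.125000
ω = Δθ/dt = -0.125000/0.5 = -0.2500
R = Δx/(sin θ' − sin θ) = 2.0000
v = R·ω = 2.0000·-0.2500 = -0.5000

v = -0.5000, ω = -0.2500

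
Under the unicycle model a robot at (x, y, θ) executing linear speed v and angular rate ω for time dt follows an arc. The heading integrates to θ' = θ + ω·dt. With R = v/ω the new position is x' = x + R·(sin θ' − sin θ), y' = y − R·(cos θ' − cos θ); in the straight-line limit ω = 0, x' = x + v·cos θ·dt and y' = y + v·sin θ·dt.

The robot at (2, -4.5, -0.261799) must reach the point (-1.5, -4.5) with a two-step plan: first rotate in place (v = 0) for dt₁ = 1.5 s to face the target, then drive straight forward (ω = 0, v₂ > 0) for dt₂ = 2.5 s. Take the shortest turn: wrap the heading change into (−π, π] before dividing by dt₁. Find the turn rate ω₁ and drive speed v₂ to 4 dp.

ω₁ = -1.9199, v₂ = 1.4000

heading to target = atan2(-4.5−-4.5, -1.5−2) = 3.1416
Δθ = wrap(3.1416 − -0.2618) = -2.8798; ω₁ = Δθ/dt₁ = -1.9199
distance = √((-1.5−2)² + (-4.5−-4.5)²) = 3.5000; v₂ = distance/dt₂ = 1.4000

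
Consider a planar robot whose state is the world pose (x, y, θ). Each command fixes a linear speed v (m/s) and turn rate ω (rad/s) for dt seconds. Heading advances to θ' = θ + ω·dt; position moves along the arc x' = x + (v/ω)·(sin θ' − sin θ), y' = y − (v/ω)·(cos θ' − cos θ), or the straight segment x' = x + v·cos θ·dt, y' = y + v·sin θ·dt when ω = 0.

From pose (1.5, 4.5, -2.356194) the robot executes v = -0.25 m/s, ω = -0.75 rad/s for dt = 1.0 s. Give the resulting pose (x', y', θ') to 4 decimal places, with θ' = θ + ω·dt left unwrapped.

(1.7239, 4.5974, -3.1062)

θ' = -2.3562 + -0.75·1.0 = -3.1062
R = v/ω = -0.25/-0.75 = 0.3333
x' = 1.5 + 0.3333·(sin -3.1062 − sin -2.3562) = 1.7239
y' = 4.5 − 0.3333·(cos -3.1062 − cos -2.3562) = 4.5974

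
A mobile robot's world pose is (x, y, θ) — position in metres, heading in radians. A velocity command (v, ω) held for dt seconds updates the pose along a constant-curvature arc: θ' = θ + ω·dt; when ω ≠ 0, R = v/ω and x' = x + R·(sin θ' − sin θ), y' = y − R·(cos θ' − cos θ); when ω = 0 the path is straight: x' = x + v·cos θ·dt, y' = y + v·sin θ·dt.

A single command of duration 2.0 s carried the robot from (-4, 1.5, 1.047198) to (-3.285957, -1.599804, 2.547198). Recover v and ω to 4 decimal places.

Δθ = 2.547198 − 1.047198 = 1.500000
ω = Δθ/dt = 1.500000/2.0 = 0.7500
R = −Δy/(cos θ' − cos θ) = -2.3333
v = R·ω = -2.3333·0.7500 = -1.7500

v = -1.7500, ω = 0.7500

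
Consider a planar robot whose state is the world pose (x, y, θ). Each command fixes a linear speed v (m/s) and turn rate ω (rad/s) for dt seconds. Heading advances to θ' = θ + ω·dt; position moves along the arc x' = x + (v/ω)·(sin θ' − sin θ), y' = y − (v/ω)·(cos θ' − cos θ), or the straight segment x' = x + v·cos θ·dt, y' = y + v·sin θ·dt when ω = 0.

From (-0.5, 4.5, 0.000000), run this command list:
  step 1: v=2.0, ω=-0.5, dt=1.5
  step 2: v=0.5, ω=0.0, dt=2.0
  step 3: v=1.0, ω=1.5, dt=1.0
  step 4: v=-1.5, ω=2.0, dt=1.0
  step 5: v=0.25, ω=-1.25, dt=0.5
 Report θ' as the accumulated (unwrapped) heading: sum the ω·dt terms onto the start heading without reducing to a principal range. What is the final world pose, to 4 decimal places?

step 1: θ'=-0.7500 (R=-4.0000) → pose (2.2266, 3.4268, -0.7500)
step 2: θ'=-0.7500 (straight) → pose (2.9582, 2.7451, -0.7500)
step 3: θ'=0.7500 (R=0.6667) → pose (3.8671, 2.7451, 0.7500)
step 4: θ'=2.7500 (R=-0.7500) → pose (4.0921, 1.5031, 2.7500)
step 5: θ'=2.1250 (R=-0.2000) → pose (3.9983, 1.5827, 2.1250)

(3.9983, 1.5827, 2.1250)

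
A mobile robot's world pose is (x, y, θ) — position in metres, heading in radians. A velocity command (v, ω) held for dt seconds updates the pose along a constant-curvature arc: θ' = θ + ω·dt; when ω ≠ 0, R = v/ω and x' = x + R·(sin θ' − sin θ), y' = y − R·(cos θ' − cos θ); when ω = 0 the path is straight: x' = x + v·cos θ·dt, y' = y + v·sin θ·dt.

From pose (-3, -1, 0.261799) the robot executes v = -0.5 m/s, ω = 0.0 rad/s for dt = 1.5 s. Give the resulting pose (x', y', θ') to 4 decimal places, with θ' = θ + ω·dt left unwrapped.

(-3.7244, -1.1941, 0.2618)

θ' = 0.2618 + 0.0·1.5 = 0.2618
ω = 0 → straight: x' = -3 + -0.5·cos(0.2618)·1.5 = -3.7244
y' = -1 + -0.5·sin(0.2618)·1.5 = -1.1941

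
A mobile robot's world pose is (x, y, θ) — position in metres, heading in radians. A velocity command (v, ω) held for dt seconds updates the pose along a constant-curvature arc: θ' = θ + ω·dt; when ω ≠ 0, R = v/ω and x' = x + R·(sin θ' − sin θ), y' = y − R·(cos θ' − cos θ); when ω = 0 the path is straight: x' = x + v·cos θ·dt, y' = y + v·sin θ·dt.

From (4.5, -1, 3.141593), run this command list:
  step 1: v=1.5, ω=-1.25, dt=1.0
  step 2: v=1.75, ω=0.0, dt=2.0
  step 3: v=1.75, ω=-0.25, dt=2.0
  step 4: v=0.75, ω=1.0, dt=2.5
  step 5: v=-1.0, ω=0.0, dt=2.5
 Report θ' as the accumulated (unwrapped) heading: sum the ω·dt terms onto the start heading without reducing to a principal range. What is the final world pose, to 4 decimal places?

(2.5926, 8.9846, 3.8916)

step 1: θ'=1.8916 (R=-1.2000) → pose (3.3612, -0.1784, 1.8916)
step 2: θ'=1.8916 (straight) → pose (2.2576, 3.1431, 1.8916)
step 3: θ'=1.3916 (R=-7.0000) → pose (2.0126, 6.5980, 1.3916)
step 4: θ'=3.8916 (R=0.7500) → pose (0.7634, 7.2805, 3.8916)
step 5: θ'=3.8916 (straight) → pose (2.5926, 8.9846, 3.8916)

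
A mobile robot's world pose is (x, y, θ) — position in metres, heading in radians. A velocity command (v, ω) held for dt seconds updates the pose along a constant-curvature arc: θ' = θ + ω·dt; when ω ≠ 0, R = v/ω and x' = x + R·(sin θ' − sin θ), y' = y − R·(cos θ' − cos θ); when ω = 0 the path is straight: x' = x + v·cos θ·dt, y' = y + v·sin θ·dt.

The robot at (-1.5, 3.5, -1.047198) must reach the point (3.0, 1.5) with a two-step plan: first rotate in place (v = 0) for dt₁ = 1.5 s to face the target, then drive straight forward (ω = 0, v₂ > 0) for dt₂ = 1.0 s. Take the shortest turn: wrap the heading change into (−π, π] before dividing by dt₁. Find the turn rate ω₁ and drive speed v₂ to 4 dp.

ω₁ = 0.4193, v₂ = 4.9244

heading to target = atan2(1.5−3.5, 3−-1.5) = -0.4182
Δθ = wrap(-0.4182 − -1.0472) = 0.6290; ω₁ = Δθ/dt₁ = 0.4193
distance = √((3−-1.5)² + (1.5−3.5)²) = 4.9244; v₂ = distance/dt₂ = 4.9244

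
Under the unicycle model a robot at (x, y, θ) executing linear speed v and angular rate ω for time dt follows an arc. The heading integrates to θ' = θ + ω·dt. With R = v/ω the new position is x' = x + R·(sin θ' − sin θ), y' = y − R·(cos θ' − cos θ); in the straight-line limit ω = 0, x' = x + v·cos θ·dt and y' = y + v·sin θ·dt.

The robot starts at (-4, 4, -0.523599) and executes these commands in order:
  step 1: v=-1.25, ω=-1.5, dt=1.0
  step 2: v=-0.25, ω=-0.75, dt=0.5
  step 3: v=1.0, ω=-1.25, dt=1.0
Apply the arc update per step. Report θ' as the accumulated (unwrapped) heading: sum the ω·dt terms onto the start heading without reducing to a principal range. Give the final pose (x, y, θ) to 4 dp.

step 1: θ'=-2.0236 (R=0.8333) → pose (-4.3327, 5.0863, -2.0236)
step 2: θ'=-2.3986 (R=0.3333) → pose (-4.2584, 5.1859, -2.3986)
step 3: θ'=-3.6486 (R=-0.8000) → pose (-5.1881, 5.0757, -3.6486)

(-5.1881, 5.0757, -3.6486)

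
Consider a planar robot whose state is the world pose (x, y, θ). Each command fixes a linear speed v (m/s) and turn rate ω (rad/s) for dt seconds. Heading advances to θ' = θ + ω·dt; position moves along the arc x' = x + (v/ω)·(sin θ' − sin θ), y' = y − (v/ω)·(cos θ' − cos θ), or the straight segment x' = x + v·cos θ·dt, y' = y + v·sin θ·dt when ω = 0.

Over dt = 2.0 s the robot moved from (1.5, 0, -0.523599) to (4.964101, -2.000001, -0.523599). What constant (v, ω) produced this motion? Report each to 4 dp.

Δθ = -0.523599 − -0.523599 = 0.000000
ω = Δθ/dt = 0.000000/2.0 = 0.0000
ω = 0 → v = (Δx·cos θ + Δy·sin θ)/dt = 2.0000

v = 2.0000, ω = 0.0000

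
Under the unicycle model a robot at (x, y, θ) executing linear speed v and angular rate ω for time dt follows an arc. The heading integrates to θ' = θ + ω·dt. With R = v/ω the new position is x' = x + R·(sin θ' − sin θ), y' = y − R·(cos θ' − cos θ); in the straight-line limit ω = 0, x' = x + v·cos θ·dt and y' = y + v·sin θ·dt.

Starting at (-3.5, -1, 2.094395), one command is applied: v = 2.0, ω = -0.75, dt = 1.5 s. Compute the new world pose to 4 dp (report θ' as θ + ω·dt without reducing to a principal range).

(-3.3894, 1.8421, 0.9694)

θ' = 2.0944 + -0.75·1.5 = 0.9694
R = v/ω = 2.0/-0.75 = -2.6667
x' = -3.5 + -2.6667·(sin 0.9694 − sin 2.0944) = -3.3894
y' = -1 − -2.6667·(cos 0.9694 − cos 2.0944) = 1.8421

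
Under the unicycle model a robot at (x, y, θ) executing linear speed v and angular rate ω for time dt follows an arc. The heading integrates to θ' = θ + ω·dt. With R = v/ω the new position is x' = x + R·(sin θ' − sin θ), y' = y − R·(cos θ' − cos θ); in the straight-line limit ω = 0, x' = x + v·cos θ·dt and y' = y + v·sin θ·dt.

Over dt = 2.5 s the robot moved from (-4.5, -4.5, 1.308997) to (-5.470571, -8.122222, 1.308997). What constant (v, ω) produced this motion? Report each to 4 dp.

v = -1.5000, ω = 0.0000

Δθ = 1.308997 − 1.308997 = 0.000000
ω = Δθ/dt = 0.000000/2.5 = 0.0000
ω = 0 → v = (Δx·cos θ + Δy·sin θ)/dt = -1.5000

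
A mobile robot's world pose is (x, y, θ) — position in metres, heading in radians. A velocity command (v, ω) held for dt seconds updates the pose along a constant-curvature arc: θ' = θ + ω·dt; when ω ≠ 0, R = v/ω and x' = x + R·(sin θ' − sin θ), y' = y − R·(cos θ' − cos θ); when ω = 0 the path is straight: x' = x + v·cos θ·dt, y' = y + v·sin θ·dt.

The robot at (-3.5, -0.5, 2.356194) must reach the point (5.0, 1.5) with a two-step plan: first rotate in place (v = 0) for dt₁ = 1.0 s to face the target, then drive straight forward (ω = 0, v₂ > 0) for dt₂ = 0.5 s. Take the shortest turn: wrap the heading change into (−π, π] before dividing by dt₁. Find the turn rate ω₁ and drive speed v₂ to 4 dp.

heading to target = atan2(1.5−-0.5, 5−-3.5) = 0.2311
Δθ = wrap(0.2311 − 2.3562) = -2.1251; ω₁ = Δθ/dt₁ = -2.1251
distance = √((5−-3.5)² + (1.5−-0.5)²) = 8.7321; v₂ = distance/dt₂ = 17.4642

ω₁ = -2.1251, v₂ = 17.4642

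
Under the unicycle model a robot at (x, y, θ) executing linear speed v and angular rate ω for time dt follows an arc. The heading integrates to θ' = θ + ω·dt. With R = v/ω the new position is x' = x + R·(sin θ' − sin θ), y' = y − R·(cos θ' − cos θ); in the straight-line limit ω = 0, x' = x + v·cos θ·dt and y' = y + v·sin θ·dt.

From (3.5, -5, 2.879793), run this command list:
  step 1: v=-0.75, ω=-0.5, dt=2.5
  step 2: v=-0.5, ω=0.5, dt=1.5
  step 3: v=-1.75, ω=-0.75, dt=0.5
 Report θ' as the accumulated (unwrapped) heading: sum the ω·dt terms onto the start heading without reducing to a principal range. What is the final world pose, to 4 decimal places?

step 1: θ'=1.6298 (R=1.5000) → pose (4.6092, -6.3604, 1.6298)
step 2: θ'=2.3798 (R=-1.0000) → pose (4.9172, -7.0251, 2.3798)
step 3: θ'=2.0048 (R=2.3333) → pose (5.4237, -7.7323, 2.0048)

(5.4237, -7.7323, 2.0048)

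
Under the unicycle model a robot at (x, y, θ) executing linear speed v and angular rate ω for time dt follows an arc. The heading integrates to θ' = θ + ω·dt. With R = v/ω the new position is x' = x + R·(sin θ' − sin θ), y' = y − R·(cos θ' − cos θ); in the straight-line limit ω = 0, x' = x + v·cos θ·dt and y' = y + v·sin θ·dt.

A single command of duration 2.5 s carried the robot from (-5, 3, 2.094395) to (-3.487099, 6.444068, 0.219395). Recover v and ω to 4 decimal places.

Δθ = 0.219395 − 2.094395 = -1.875000
ω = Δθ/dt = -1.875000/2.5 = -0.7500
R = −Δy/(cos θ' − cos θ) = -2.3333
v = R·ω = -2.3333·-0.7500 = 1.7500

v = 1.7500, ω = -0.7500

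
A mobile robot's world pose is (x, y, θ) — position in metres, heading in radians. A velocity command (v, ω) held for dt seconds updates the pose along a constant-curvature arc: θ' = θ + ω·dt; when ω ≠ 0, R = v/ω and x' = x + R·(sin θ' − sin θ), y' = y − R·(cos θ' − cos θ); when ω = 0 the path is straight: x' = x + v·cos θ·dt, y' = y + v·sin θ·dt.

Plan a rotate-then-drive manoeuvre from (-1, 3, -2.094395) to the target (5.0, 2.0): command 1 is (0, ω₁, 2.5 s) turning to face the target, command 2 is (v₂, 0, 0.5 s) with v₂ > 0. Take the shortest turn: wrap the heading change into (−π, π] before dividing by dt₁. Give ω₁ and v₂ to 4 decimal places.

ω₁ = 0.7717, v₂ = 12.1655

heading to target = atan2(2−3, 5−-1) = -0.1651
Δθ = wrap(-0.1651 − -2.0944) = 1.9292; ω₁ = Δθ/dt₁ = 0.7717
distance = √((5−-1)² + (2−3)²) = 6.0828; v₂ = distance/dt₂ = 12.1655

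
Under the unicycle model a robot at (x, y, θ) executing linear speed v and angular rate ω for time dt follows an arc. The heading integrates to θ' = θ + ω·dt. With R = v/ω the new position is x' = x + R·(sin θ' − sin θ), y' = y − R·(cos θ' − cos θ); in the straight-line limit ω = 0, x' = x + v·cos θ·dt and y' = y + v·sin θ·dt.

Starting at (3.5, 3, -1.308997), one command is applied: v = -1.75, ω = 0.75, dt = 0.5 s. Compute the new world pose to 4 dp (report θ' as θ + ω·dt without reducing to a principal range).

θ' = -1.3090 + 0.75·0.5 = -0.9340
R = v/ω = -1.75/0.75 = -2.3333
x' = 3.5 + -2.3333·(sin -0.9340 − sin -1.3090) = 3.1222
y' = 3 − -2.3333·(cos -0.9340 − cos -1.3090) = 3.7835

(3.1222, 3.7835, -0.9340)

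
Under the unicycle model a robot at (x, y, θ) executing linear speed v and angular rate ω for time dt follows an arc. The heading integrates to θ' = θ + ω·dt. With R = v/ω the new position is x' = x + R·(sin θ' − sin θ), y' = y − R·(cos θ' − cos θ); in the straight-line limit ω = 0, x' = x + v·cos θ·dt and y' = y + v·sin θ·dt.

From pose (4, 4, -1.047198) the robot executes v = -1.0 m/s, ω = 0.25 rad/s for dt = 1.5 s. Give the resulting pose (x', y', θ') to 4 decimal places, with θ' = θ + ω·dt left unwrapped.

θ' = -1.0472 + 0.25·1.5 = -0.6722
R = v/ω = -1.0/0.25 = -4.0000
x' = 4 + -4.0000·(sin -0.6722 − sin -1.0472) = 3.0267
y' = 4 − -4.0000·(cos -0.6722 − cos -1.0472) = 5.1298

(3.0267, 5.1298, -0.6722)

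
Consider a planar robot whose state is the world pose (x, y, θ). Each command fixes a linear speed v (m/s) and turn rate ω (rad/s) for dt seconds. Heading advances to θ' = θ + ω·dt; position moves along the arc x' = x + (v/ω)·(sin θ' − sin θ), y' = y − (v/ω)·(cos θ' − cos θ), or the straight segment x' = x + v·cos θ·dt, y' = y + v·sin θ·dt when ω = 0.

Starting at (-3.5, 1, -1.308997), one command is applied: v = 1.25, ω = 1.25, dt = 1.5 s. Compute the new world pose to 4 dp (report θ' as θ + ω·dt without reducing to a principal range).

θ' = -1.3090 + 1.25·1.5 = 0.5660
R = v/ω = 1.25/1.25 = 1.0000
x' = -3.5 + 1.0000·(sin 0.5660 − sin -1.3090) = -1.9978
y' = 1 − 1.0000·(cos 0.5660 − cos -1.3090) = 0.4148

(-1.9978, 0.4148, 0.5660)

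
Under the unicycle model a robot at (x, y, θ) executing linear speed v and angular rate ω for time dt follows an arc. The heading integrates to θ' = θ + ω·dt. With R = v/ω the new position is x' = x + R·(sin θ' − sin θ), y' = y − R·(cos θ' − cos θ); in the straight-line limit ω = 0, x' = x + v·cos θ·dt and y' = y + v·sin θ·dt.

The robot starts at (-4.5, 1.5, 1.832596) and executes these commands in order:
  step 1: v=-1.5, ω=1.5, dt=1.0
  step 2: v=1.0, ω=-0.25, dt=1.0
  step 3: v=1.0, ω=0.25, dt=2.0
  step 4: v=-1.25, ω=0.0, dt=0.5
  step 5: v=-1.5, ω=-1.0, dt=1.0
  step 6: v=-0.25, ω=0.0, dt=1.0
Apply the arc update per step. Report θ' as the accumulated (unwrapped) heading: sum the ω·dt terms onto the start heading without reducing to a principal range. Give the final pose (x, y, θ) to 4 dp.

step 1: θ'=3.3326 (R=-1.0000) → pose (-3.3442, 0.7770, 3.3326)
step 2: θ'=3.0826 (R=-4.0000) → pose (-4.3395, 0.7112, 3.0826)
step 3: θ'=3.5826 (R=4.0000) → pose (-6.2827, 0.3355, 3.5826)
step 4: θ'=3.5826 (straight) → pose (-5.7175, 0.6023, 3.5826)
step 5: θ'=2.5826 (R=1.5000) → pose (-4.2817, 0.5175, 2.5826)
step 6: θ'=2.5826 (straight) → pose (-4.0698, 0.3849, 2.5826)

(-4.0698, 0.3849, 2.5826)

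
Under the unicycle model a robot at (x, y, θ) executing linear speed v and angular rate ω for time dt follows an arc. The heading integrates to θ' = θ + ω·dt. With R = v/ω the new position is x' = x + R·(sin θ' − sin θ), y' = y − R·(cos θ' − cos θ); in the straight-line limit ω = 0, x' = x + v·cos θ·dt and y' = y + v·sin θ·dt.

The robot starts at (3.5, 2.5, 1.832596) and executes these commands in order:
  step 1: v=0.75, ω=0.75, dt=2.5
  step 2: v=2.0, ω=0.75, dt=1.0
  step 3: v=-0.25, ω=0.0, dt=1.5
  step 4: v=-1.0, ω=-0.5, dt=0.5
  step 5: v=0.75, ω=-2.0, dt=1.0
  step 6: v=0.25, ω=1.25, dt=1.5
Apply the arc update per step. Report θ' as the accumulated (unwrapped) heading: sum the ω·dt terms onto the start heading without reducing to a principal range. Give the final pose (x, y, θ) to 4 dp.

(0.1745, 2.2899, 4.0826)

step 1: θ'=3.7076 (R=1.0000) → pose (1.9978, 3.0852, 3.7076)
step 2: θ'=4.4576 (R=2.6667) → pose (0.8473, 1.5065, 4.4576)
step 3: θ'=4.4576 (straight) → pose (0.9418, 1.8694, 4.4576)
step 4: θ'=4.2076 (R=2.0000) → pose (1.1267, 2.3326, 4.2076)
step 5: θ'=2.2076 (R=-0.3750) → pose (0.4969, 2.2910, 2.2076)
step 6: θ'=4.0826 (R=0.2000) → pose (0.1745, 2.2899, 4.0826)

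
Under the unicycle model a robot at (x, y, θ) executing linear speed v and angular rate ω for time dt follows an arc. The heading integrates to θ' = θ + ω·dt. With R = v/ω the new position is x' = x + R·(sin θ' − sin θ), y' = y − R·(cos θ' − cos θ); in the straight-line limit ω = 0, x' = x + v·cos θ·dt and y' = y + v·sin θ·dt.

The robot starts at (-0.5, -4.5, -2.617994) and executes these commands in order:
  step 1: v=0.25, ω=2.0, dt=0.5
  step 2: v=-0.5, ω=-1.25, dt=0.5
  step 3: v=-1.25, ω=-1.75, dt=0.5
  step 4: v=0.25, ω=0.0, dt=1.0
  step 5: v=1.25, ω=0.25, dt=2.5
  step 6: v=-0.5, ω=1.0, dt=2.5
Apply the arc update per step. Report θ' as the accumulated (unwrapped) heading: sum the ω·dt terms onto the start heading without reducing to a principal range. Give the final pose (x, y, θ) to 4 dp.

step 1: θ'=-1.6180 (R=0.1250) → pose (-0.5624, -4.6024, -1.6180)
step 2: θ'=-2.2430 (R=0.4000) → pose (-0.4758, -4.3721, -2.2430)
step 3: θ'=-3.1180 (R=0.7143) → pose (0.0663, -4.1028, -3.1180)
step 4: θ'=-3.1180 (straight) → pose (-0.1837, -4.1087, -3.1180)
step 5: θ'=-2.4930 (R=5.0000) → pose (-3.0860, -5.1227, -2.4930)
step 6: θ'=0.0070 (R=-0.5000) → pose (-3.3916, -4.2242, 0.0070)

(-3.3916, -4.2242, 0.0070)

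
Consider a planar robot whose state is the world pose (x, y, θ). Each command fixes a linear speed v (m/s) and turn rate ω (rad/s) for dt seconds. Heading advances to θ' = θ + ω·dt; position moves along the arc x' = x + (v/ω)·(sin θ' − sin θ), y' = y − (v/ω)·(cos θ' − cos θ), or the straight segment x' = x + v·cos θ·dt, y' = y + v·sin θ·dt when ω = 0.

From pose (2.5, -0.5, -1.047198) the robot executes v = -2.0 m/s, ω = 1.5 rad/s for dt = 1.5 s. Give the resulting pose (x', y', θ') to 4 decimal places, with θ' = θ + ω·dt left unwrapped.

θ' = -1.0472 + 1.5·1.5 = 1.2028
R = v/ω = -2.0/1.5 = -1.3333
x' = 2.5 + -1.3333·(sin 1.2028 − sin -1.0472) = 0.1012
y' = -0.5 − -1.3333·(cos 1.2028 − cos -1.0472) = -0.6870

(0.1012, -0.6870, 1.2028)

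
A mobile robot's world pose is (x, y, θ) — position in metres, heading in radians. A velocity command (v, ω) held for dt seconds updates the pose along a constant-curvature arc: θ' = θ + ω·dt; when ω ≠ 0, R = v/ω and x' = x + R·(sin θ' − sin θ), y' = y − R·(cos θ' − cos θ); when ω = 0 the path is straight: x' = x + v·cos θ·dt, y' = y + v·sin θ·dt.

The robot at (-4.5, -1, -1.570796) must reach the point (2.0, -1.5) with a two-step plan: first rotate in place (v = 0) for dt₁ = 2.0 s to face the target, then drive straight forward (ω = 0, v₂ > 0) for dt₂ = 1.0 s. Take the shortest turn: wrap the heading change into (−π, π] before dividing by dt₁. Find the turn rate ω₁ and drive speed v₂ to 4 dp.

heading to target = atan2(-1.5−-1, 2−-4.5) = -0.0768
Δθ = wrap(-0.0768 − -1.5708) = 1.4940; ω₁ = Δθ/dt₁ = 0.7470
distance = √((2−-4.5)² + (-1.5−-1)²) = 6.5192; v₂ = distance/dt₂ = 6.5192

ω₁ = 0.7470, v₂ = 6.5192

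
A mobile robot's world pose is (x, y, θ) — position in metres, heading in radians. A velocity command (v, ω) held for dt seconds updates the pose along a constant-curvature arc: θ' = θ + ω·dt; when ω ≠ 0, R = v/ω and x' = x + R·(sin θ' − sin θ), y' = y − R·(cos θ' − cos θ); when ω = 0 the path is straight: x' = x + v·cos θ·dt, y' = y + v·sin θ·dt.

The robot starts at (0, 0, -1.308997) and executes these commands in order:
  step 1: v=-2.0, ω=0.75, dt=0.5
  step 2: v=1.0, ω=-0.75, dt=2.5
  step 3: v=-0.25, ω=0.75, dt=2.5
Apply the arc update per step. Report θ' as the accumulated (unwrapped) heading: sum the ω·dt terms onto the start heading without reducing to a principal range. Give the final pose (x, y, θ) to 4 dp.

step 1: θ'=-0.9340 (R=-2.6667) → pose (-0.4318, 0.8955, -0.9340)
step 2: θ'=-2.8090 (R=-1.3333) → pose (-1.0685, -1.1576, -2.8090)
step 3: θ'=-0.9340 (R=-0.3333) → pose (-0.9093, -0.6443, -0.9340)

(-0.9093, -0.6443, -0.9340)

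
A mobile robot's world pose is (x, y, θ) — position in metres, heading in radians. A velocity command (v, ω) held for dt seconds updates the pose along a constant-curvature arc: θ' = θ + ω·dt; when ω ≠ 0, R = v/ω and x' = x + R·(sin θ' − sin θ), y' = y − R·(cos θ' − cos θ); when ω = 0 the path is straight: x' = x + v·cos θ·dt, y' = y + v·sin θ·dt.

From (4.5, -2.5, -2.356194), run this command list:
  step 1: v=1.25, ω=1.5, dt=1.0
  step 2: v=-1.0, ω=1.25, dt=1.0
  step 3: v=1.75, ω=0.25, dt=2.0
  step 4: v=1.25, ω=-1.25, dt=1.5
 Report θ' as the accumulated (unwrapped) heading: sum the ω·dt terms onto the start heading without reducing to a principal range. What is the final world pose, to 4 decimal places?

step 1: θ'=-0.8562 (R=0.8333) → pose (4.4598, -3.6354, -0.8562)
step 2: θ'=0.3938 (R=-0.8000) → pose (3.5485, -3.4208, 0.3938)
step 3: θ'=0.8938 (R=7.0000) → pose (6.3188, -1.3418, 0.8938)
step 4: θ'=-0.9812 (R=-1.0000) → pose (7.9295, -1.4122, -0.9812)

(7.9295, -1.4122, -0.9812)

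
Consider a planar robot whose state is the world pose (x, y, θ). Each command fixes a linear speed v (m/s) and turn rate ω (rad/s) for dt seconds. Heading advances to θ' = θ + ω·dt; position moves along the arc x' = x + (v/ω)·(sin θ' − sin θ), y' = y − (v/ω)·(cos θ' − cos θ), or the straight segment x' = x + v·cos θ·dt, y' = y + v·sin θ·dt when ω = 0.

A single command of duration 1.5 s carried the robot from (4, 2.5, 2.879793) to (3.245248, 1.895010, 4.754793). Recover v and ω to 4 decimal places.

v = 0.7500, ω = 1.2500

Δθ = 4.754793 − 2.879793 = 1.875000
ω = Δθ/dt = 1.875000/1.5 = 1.2500
R = Δx/(sin θ' − sin θ) = 0.6000
v = R·ω = 0.6000·1.2500 = 0.7500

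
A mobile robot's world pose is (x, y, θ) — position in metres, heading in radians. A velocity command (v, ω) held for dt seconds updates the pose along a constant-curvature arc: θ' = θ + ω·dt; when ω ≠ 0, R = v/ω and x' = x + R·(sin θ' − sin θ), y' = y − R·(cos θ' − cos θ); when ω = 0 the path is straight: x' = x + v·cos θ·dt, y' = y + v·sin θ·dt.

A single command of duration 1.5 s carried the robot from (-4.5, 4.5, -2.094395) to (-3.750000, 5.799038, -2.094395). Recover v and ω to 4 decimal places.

v = -1.0000, ω = 0.0000

Δθ = -2.094395 − -2.094395 = 0.000000
ω = Δθ/dt = 0.000000/1.5 = 0.0000
ω = 0 → v = (Δx·cos θ + Δy·sin θ)/dt = -1.0000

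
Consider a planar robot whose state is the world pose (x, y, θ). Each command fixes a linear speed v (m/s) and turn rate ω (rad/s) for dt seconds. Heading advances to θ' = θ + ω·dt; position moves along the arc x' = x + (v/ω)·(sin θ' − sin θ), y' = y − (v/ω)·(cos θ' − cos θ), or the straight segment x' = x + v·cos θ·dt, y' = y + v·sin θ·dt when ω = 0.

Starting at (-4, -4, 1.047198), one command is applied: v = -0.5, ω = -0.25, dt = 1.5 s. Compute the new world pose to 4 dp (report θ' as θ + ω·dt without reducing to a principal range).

θ' = 1.0472 + -0.25·1.5 = 0.6722
R = v/ω = -0.5/-0.25 = 2.0000
x' = -4 + 2.0000·(sin 0.6722 − sin 1.0472) = -4.4866
y' = -4 − 2.0000·(cos 0.6722 − cos 1.0472) = -4.5649

(-4.4866, -4.5649, 0.6722)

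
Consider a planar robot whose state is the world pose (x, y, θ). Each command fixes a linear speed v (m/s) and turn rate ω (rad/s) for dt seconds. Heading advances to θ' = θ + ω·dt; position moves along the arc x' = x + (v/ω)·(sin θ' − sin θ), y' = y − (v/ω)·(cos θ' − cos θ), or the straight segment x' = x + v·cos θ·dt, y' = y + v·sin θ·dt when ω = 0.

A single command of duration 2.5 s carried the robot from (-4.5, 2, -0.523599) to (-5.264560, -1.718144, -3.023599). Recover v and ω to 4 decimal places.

v = 2.0000, ω = -1.0000

Δθ = -3.023599 − -0.523599 = -2.500000
ω = Δθ/dt = -2.500000/2.5 = -1.0000
R = −Δy/(cos θ' − cos θ) = -2.0000
v = R·ω = -2.0000·-1.0000 = 2.0000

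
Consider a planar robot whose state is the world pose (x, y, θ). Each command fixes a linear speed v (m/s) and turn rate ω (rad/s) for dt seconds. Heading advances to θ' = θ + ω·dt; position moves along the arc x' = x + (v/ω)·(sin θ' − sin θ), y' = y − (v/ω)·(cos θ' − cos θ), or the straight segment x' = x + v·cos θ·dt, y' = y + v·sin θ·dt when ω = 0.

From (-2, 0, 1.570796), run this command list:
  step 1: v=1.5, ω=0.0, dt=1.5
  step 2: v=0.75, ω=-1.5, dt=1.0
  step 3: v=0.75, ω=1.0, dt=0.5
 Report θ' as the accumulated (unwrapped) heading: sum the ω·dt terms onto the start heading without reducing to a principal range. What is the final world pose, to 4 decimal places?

(-1.1832, 2.8658, 0.5708)

step 1: θ'=1.5708 (straight) → pose (-2.0000, 2.2500, 1.5708)
step 2: θ'=0.0708 (R=-0.5000) → pose (-1.5354, 2.7487, 0.0708)
step 3: θ'=0.5708 (R=0.7500) → pose (-1.1832, 2.8658, 0.5708)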